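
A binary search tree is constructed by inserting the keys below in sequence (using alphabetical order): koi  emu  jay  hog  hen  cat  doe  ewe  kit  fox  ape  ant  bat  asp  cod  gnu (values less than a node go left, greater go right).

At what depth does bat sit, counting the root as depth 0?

koi: root
emu: left child of koi (depth 1)
jay: right child of emu (depth 2)
hog: left child of jay (depth 3)
hen: left child of hog (depth 4)
cat: left child of emu (depth 2)
doe: right child of cat (depth 3)
ewe: left child of hen (depth 5)
kit: right child of jay (depth 3)
fox: right child of ewe (depth 6)
ape: left child of cat (depth 3)
ant: left child of ape (depth 4)
bat: right child of ape (depth 4)
asp: left child of bat (depth 5)
cod: left child of doe (depth 4)
gnu: right child of fox (depth 7)

Path to bat: koi → emu → cat → ape → bat, which is 4 edges.

4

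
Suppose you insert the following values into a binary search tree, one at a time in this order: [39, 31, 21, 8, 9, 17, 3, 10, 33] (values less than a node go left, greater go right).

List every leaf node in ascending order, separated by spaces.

39: root
31: left child of 39 (depth 1)
21: left child of 31 (depth 2)
8: left child of 21 (depth 3)
9: right child of 8 (depth 4)
17: right child of 9 (depth 5)
3: left child of 8 (depth 4)
10: left child of 17 (depth 6)
33: right child of 31 (depth 2)

3 10 33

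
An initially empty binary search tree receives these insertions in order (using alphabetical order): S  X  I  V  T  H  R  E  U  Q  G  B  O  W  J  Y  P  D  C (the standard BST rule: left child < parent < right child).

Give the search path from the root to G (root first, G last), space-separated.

S I H E G

Insert S: tree is empty, so S becomes the root.
Insert X: X > S → go right. Place as right child of S.
Insert I: I < S → go left. Place as left child of S.
Insert V: V > S → go right; V < X → go left. Place as left child of X.
Insert T: T > S → go right; T < X → go left; T < V → go left. Place as left child of V.
Insert H: H < S → go left; H < I → go left. Place as left child of I.
Insert R: R < S → go left; R > I → go right. Place as right child of I.
Insert E: E < S → go left; E < I → go left; E < H → go left. Place as left child of H.
Insert U: U > S → go right; U < X → go left; U < V → go left; U > T → go right. Place as right child of T.
Insert Q: Q < S → go left; Q > I → go right; Q < R → go left. Place as left child of R.
Insert G: G < S → go left; G < I → go left; G < H → go left; G > E → go right. Place as right child of E.
Insert B: B < S → go left; B < I → go left; B < H → go left; B < E → go left. Place as left child of E.
Insert O: O < S → go left; O > I → go right; O < R → go left; O < Q → go left. Place as left child of Q.
Insert W: W > S → go right; W < X → go left; W > V → go right. Place as right child of V.
Insert J: J < S → go left; J > I → go right; J < R → go left; J < Q → go left; J < O → go left. Place as left child of O.
Insert Y: Y > S → go right; Y > X → go right. Place as right child of X.
Insert P: P < S → go left; P > I → go right; P < R → go left; P < Q → go left; P > O → go right. Place as right child of O.
Insert D: D < S → go left; D < I → go left; D < H → go left; D < E → go left; D > B → go right. Place as right child of B.
Insert C: C < S → go left; C < I → go left; C < H → go left; C < E → go left; C > B → go right; C < D → go left. Place as left child of D.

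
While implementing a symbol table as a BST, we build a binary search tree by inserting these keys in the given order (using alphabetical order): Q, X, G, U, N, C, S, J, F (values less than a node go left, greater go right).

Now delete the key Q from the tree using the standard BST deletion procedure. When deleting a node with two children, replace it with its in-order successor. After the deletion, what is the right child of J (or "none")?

none

Resulting structure (node: left, right):
  Q: L=G, R=X
  X: L=U, R=–
  G: L=C, R=N
  U: L=S, R=–
  N: L=J, R=–
  C: L=–, R=F
  S: L=–, R=–
  J: L=–, R=–
  F: L=–, R=–

Delete Q (two children — replace with in-order successor).
After deletion, J's right child: none.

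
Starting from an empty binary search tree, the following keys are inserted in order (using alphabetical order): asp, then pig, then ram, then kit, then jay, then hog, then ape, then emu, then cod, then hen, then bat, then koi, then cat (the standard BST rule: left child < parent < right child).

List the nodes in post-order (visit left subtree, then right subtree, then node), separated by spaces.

ape cat bat cod hen emu hog jay koi kit ram pig asp

Insert asp: tree is empty, so asp becomes the root.
Insert pig: pig > asp → go right. Place as right child of asp.
Insert ram: ram > asp → go right; ram > pig → go right. Place as right child of pig.
Insert kit: kit > asp → go right; kit < pig → go left. Place as left child of pig.
Insert jay: jay > asp → go right; jay < pig → go left; jay < kit → go left. Place as left child of kit.
Insert hog: hog > asp → go right; hog < pig → go left; hog < kit → go left; hog < jay → go left. Place as left child of jay.
Insert ape: ape < asp → go left. Place as left child of asp.
Insert emu: emu > asp → go right; emu < pig → go left; emu < kit → go left; emu < jay → go left; emu < hog → go left. Place as left child of hog.
Insert cod: cod > asp → go right; cod < pig → go left; cod < kit → go left; cod < jay → go left; cod < hog → go left; cod < emu → go left. Place as left child of emu.
Insert hen: hen > asp → go right; hen < pig → go left; hen < kit → go left; hen < jay → go left; hen < hog → go left; hen > emu → go right. Place as right child of emu.
Insert bat: bat > asp → go right; bat < pig → go left; bat < kit → go left; bat < jay → go left; bat < hog → go left; bat < emu → go left; bat < cod → go left. Place as left child of cod.
Insert koi: koi > asp → go right; koi < pig → go left; koi > kit → go right. Place as right child of kit.
Insert cat: cat > asp → go right; cat < pig → go left; cat < kit → go left; cat < jay → go left; cat < hog → go left; cat < emu → go left; cat < cod → go left; cat > bat → go right. Place as right child of bat.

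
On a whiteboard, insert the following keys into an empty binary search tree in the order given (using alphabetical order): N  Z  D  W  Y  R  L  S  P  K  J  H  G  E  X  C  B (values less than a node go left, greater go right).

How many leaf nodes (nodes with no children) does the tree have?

5

N: root
Z: right child of N (depth 1)
D: left child of N (depth 1)
W: left child of Z (depth 2)
Y: right child of W (depth 3)
R: left child of W (depth 3)
L: right child of D (depth 2)
S: right child of R (depth 4)
P: left child of R (depth 4)
K: left child of L (depth 3)
J: left child of K (depth 4)
H: left child of J (depth 5)
G: left child of H (depth 6)
E: left child of G (depth 7)
X: left child of Y (depth 4)
C: left child of D (depth 2)
B: left child of C (depth 3)

Leaves: B, E, P, S, X — 5 in total.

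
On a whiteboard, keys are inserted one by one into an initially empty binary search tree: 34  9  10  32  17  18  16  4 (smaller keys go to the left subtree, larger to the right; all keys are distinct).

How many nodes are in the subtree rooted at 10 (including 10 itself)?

5

Insert 34: tree is empty, so 34 becomes the root.
Insert 9: 9 < 34 → go left. Place as left child of 34.
Insert 10: 10 < 34 → go left; 10 > 9 → go right. Place as right child of 9.
Insert 32: 32 < 34 → go left; 32 > 9 → go right; 32 > 10 → go right. Place as right child of 10.
Insert 17: 17 < 34 → go left; 17 > 9 → go right; 17 > 10 → go right; 17 < 32 → go left. Place as left child of 32.
Insert 18: 18 < 34 → go left; 18 > 9 → go right; 18 > 10 → go right; 18 < 32 → go left; 18 > 17 → go right. Place as right child of 17.
Insert 16: 16 < 34 → go left; 16 > 9 → go right; 16 > 10 → go right; 16 < 32 → go left; 16 < 17 → go left. Place as left child of 17.
Insert 4: 4 < 34 → go left; 4 < 9 → go left. Place as left child of 9.

Subtree rooted at 10 contains: 10, 32, 17, 16, 18 — 5 nodes.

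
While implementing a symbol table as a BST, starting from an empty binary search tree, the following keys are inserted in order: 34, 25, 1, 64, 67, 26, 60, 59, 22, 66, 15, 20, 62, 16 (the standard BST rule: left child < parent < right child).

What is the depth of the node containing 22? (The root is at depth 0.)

3

34: root
25: left child of 34 (depth 1)
1: left child of 25 (depth 2)
64: right child of 34 (depth 1)
67: right child of 64 (depth 2)
26: right child of 25 (depth 2)
60: left child of 64 (depth 2)
59: left child of 60 (depth 3)
22: right child of 1 (depth 3)
66: left child of 67 (depth 3)
15: left child of 22 (depth 4)
20: right child of 15 (depth 5)
62: right child of 60 (depth 3)
16: left child of 20 (depth 6)

Path to 22: 34 → 25 → 1 → 22, which is 3 edges.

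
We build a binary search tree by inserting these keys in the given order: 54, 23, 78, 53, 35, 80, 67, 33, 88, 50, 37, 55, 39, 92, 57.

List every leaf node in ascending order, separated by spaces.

33 39 57 92

54: root
23: left child of 54 (depth 1)
78: right child of 54 (depth 1)
53: right child of 23 (depth 2)
35: left child of 53 (depth 3)
80: right child of 78 (depth 2)
67: left child of 78 (depth 2)
33: left child of 35 (depth 4)
88: right child of 80 (depth 3)
50: right child of 35 (depth 4)
37: left child of 50 (depth 5)
55: left child of 67 (depth 3)
39: right child of 37 (depth 6)
92: right child of 88 (depth 4)
57: right child of 55 (depth 4)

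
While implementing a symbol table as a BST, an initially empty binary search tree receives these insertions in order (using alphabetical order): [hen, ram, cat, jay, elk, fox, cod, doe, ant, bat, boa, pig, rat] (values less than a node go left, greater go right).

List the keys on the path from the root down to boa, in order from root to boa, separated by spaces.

hen cat ant bat boa

hen: root
ram: right child of hen (depth 1)
cat: left child of hen (depth 1)
jay: left child of ram (depth 2)
elk: right child of cat (depth 2)
fox: right child of elk (depth 3)
cod: left child of elk (depth 3)
doe: right child of cod (depth 4)
ant: left child of cat (depth 2)
bat: right child of ant (depth 3)
boa: right child of bat (depth 4)
pig: right child of jay (depth 3)
rat: right child of ram (depth 2)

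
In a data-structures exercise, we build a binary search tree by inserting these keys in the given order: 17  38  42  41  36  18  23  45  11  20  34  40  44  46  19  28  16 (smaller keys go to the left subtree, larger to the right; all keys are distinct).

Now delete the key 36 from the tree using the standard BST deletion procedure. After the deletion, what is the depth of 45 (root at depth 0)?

Insert 17: tree is empty, so 17 becomes the root.
Insert 38: 38 > 17 → go right. Place as right child of 17.
Insert 42: 42 > 17 → go right; 42 > 38 → go right. Place as right child of 38.
Insert 41: 41 > 17 → go right; 41 > 38 → go right; 41 < 42 → go left. Place as left child of 42.
Insert 36: 36 > 17 → go right; 36 < 38 → go left. Place as left child of 38.
Insert 18: 18 > 17 → go right; 18 < 38 → go left; 18 < 36 → go left. Place as left child of 36.
Insert 23: 23 > 17 → go right; 23 < 38 → go left; 23 < 36 → go left; 23 > 18 → go right. Place as right child of 18.
Insert 45: 45 > 17 → go right; 45 > 38 → go right; 45 > 42 → go right. Place as right child of 42.
Insert 11: 11 < 17 → go left. Place as left child of 17.
Insert 20: 20 > 17 → go right; 20 < 38 → go left; 20 < 36 → go left; 20 > 18 → go right; 20 < 23 → go left. Place as left child of 23.
Insert 34: 34 > 17 → go right; 34 < 38 → go left; 34 < 36 → go left; 34 > 18 → go right; 34 > 23 → go right. Place as right child of 23.
Insert 40: 40 > 17 → go right; 40 > 38 → go right; 40 < 42 → go left; 40 < 41 → go left. Place as left child of 41.
Insert 44: 44 > 17 → go right; 44 > 38 → go right; 44 > 42 → go right; 44 < 45 → go left. Place as left child of 45.
Insert 46: 46 > 17 → go right; 46 > 38 → go right; 46 > 42 → go right; 46 > 45 → go right. Place as right child of 45.
Insert 19: 19 > 17 → go right; 19 < 38 → go left; 19 < 36 → go left; 19 > 18 → go right; 19 < 23 → go left; 19 < 20 → go left. Place as left child of 20.
Insert 28: 28 > 17 → go right; 28 < 38 → go left; 28 < 36 → go left; 28 > 18 → go right; 28 > 23 → go right; 28 < 34 → go left. Place as left child of 34.
Insert 16: 16 < 17 → go left; 16 > 11 → go right. Place as right child of 11.

Delete 36 (at most one child — splice it out).
After deletion, path to 45: 17 → 38 → 42 → 45.

3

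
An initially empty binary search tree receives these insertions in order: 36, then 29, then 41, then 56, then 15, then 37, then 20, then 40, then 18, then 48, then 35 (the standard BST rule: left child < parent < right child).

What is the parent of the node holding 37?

41

Insert 36: tree is empty, so 36 becomes the root.
Insert 29: 29 < 36 → go left. Place as left child of 36.
Insert 41: 41 > 36 → go right. Place as right child of 36.
Insert 56: 56 > 36 → go right; 56 > 41 → go right. Place as right child of 41.
Insert 15: 15 < 36 → go left; 15 < 29 → go left. Place as left child of 29.
Insert 37: 37 > 36 → go right; 37 < 41 → go left. Place as left child of 41.
Insert 20: 20 < 36 → go left; 20 < 29 → go left; 20 > 15 → go right. Place as right child of 15.
Insert 40: 40 > 36 → go right; 40 < 41 → go left; 40 > 37 → go right. Place as right child of 37.
Insert 18: 18 < 36 → go left; 18 < 29 → go left; 18 > 15 → go right; 18 < 20 → go left. Place as left child of 20.
Insert 48: 48 > 36 → go right; 48 > 41 → go right; 48 < 56 → go left. Place as left child of 56.
Insert 35: 35 < 36 → go left; 35 > 29 → go right. Place as right child of 29.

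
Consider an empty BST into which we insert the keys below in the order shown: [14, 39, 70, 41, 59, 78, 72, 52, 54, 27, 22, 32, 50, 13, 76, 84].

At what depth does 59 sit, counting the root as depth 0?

4

14: root
39: right child of 14 (depth 1)
70: right child of 39 (depth 2)
41: left child of 70 (depth 3)
59: right child of 41 (depth 4)
78: right child of 70 (depth 3)
72: left child of 78 (depth 4)
52: left child of 59 (depth 5)
54: right child of 52 (depth 6)
27: left child of 39 (depth 2)
22: left child of 27 (depth 3)
32: right child of 27 (depth 3)
50: left child of 52 (depth 6)
13: left child of 14 (depth 1)
76: right child of 72 (depth 5)
84: right child of 78 (depth 4)

Path to 59: 14 → 39 → 70 → 41 → 59, which is 4 edges.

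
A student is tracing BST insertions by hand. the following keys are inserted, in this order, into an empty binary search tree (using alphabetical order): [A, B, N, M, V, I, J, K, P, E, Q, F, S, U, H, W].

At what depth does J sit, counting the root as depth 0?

Insert A: tree is empty, so A becomes the root.
Insert B: B > A → go right. Place as right child of A.
Insert N: N > A → go right; N > B → go right. Place as right child of B.
Insert M: M > A → go right; M > B → go right; M < N → go left. Place as left child of N.
Insert V: V > A → go right; V > B → go right; V > N → go right. Place as right child of N.
Insert I: I > A → go right; I > B → go right; I < N → go left; I < M → go left. Place as left child of M.
Insert J: J > A → go right; J > B → go right; J < N → go left; J < M → go left; J > I → go right. Place as right child of I.
Insert K: K > A → go right; K > B → go right; K < N → go left; K < M → go left; K > I → go right; K > J → go right. Place as right child of J.
Insert P: P > A → go right; P > B → go right; P > N → go right; P < V → go left. Place as left child of V.
Insert E: E > A → go right; E > B → go right; E < N → go left; E < M → go left; E < I → go left. Place as left child of I.
Insert Q: Q > A → go right; Q > B → go right; Q > N → go right; Q < V → go left; Q > P → go right. Place as right child of P.
Insert F: F > A → go right; F > B → go right; F < N → go left; F < M → go left; F < I → go left; F > E → go right. Place as right child of E.
Insert S: S > A → go right; S > B → go right; S > N → go right; S < V → go left; S > P → go right; S > Q → go right. Place as right child of Q.
Insert U: U > A → go right; U > B → go right; U > N → go right; U < V → go left; U > P → go right; U > Q → go right; U > S → go right. Place as right child of S.
Insert H: H > A → go right; H > B → go right; H < N → go left; H < M → go left; H < I → go left; H > E → go right; H > F → go right. Place as right child of F.
Insert W: W > A → go right; W > B → go right; W > N → go right; W > V → go right. Place as right child of V.

Path to J: A → B → N → M → I → J, which is 5 edges.

5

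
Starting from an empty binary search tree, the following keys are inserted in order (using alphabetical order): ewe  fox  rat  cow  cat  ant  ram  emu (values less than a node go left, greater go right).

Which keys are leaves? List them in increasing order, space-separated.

ant emu ram

ewe: root
fox: right child of ewe (depth 1)
rat: right child of fox (depth 2)
cow: left child of ewe (depth 1)
cat: left child of cow (depth 2)
ant: left child of cat (depth 3)
ram: left child of rat (depth 3)
emu: right child of cow (depth 2)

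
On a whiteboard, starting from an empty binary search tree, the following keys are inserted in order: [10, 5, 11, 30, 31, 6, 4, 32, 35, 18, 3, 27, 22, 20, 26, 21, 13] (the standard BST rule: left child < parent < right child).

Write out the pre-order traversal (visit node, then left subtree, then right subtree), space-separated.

10 5 4 3 6 11 30 18 13 27 22 20 21 26 31 32 35

10: root
5: left child of 10 (depth 1)
11: right child of 10 (depth 1)
30: right child of 11 (depth 2)
31: right child of 30 (depth 3)
6: right child of 5 (depth 2)
4: left child of 5 (depth 2)
32: right child of 31 (depth 4)
35: right child of 32 (depth 5)
18: left child of 30 (depth 3)
3: left child of 4 (depth 3)
27: right child of 18 (depth 4)
22: left child of 27 (depth 5)
20: left child of 22 (depth 6)
26: right child of 22 (depth 6)
21: right child of 20 (depth 7)
13: left child of 18 (depth 4)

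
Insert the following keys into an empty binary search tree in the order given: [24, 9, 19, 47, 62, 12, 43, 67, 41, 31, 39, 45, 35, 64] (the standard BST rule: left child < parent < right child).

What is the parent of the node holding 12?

24: root
9: left child of 24 (depth 1)
19: right child of 9 (depth 2)
47: right child of 24 (depth 1)
62: right child of 47 (depth 2)
12: left child of 19 (depth 3)
43: left child of 47 (depth 2)
67: right child of 62 (depth 3)
41: left child of 43 (depth 3)
31: left child of 41 (depth 4)
39: right child of 31 (depth 5)
45: right child of 43 (depth 3)
35: left child of 39 (depth 6)
64: left child of 67 (depth 4)

19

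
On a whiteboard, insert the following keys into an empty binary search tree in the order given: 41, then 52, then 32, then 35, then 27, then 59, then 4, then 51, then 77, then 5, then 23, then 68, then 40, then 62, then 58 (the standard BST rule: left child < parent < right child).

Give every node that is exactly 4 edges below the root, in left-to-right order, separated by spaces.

5 68

Insert 41: tree is empty, so 41 becomes the root.
Insert 52: 52 > 41 → go right. Place as right child of 41.
Insert 32: 32 < 41 → go left. Place as left child of 41.
Insert 35: 35 < 41 → go left; 35 > 32 → go right. Place as right child of 32.
Insert 27: 27 < 41 → go left; 27 < 32 → go left. Place as left child of 32.
Insert 59: 59 > 41 → go right; 59 > 52 → go right. Place as right child of 52.
Insert 4: 4 < 41 → go left; 4 < 32 → go left; 4 < 27 → go left. Place as left child of 27.
Insert 51: 51 > 41 → go right; 51 < 52 → go left. Place as left child of 52.
Insert 77: 77 > 41 → go right; 77 > 52 → go right; 77 > 59 → go right. Place as right child of 59.
Insert 5: 5 < 41 → go left; 5 < 32 → go left; 5 < 27 → go left; 5 > 4 → go right. Place as right child of 4.
Insert 23: 23 < 41 → go left; 23 < 32 → go left; 23 < 27 → go left; 23 > 4 → go right; 23 > 5 → go right. Place as right child of 5.
Insert 68: 68 > 41 → go right; 68 > 52 → go right; 68 > 59 → go right; 68 < 77 → go left. Place as left child of 77.
Insert 40: 40 < 41 → go left; 40 > 32 → go right; 40 > 35 → go right. Place as right child of 35.
Insert 62: 62 > 41 → go right; 62 > 52 → go right; 62 > 59 → go right; 62 < 77 → go left; 62 < 68 → go left. Place as left child of 68.
Insert 58: 58 > 41 → go right; 58 > 52 → go right; 58 < 59 → go left. Place as left child of 59.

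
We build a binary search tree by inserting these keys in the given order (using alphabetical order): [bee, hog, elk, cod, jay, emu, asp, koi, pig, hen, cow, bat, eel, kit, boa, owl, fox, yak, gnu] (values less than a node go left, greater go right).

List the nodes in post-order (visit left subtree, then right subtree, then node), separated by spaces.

bat asp boa eel cow cod gnu fox hen emu elk kit owl yak pig koi jay hog bee

Insert bee: tree is empty, so bee becomes the root.
Insert hog: hog > bee → go right. Place as right child of bee.
Insert elk: elk > bee → go right; elk < hog → go left. Place as left child of hog.
Insert cod: cod > bee → go right; cod < hog → go left; cod < elk → go left. Place as left child of elk.
Insert jay: jay > bee → go right; jay > hog → go right. Place as right child of hog.
Insert emu: emu > bee → go right; emu < hog → go left; emu > elk → go right. Place as right child of elk.
Insert asp: asp < bee → go left. Place as left child of bee.
Insert koi: koi > bee → go right; koi > hog → go right; koi > jay → go right. Place as right child of jay.
Insert pig: pig > bee → go right; pig > hog → go right; pig > jay → go right; pig > koi → go right. Place as right child of koi.
Insert hen: hen > bee → go right; hen < hog → go left; hen > elk → go right; hen > emu → go right. Place as right child of emu.
Insert cow: cow > bee → go right; cow < hog → go left; cow < elk → go left; cow > cod → go right. Place as right child of cod.
Insert bat: bat < bee → go left; bat > asp → go right. Place as right child of asp.
Insert eel: eel > bee → go right; eel < hog → go left; eel < elk → go left; eel > cod → go right; eel > cow → go right. Place as right child of cow.
Insert kit: kit > bee → go right; kit > hog → go right; kit > jay → go right; kit < koi → go left. Place as left child of koi.
Insert boa: boa > bee → go right; boa < hog → go left; boa < elk → go left; boa < cod → go left. Place as left child of cod.
Insert owl: owl > bee → go right; owl > hog → go right; owl > jay → go right; owl > koi → go right; owl < pig → go left. Place as left child of pig.
Insert fox: fox > bee → go right; fox < hog → go left; fox > elk → go right; fox > emu → go right; fox < hen → go left. Place as left child of hen.
Insert yak: yak > bee → go right; yak > hog → go right; yak > jay → go right; yak > koi → go right; yak > pig → go right. Place as right child of pig.
Insert gnu: gnu > bee → go right; gnu < hog → go left; gnu > elk → go right; gnu > emu → go right; gnu < hen → go left; gnu > fox → go right. Place as right child of fox.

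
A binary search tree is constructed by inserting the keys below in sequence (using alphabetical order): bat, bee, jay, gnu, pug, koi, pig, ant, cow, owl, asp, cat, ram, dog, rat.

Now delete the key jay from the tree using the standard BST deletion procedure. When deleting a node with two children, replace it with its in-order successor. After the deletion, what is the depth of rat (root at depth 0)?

bat: root
bee: right child of bat (depth 1)
jay: right child of bee (depth 2)
gnu: left child of jay (depth 3)
pug: right child of jay (depth 3)
koi: left child of pug (depth 4)
pig: right child of koi (depth 5)
ant: left child of bat (depth 1)
cow: left child of gnu (depth 4)
owl: left child of pig (depth 6)
asp: right child of ant (depth 2)
cat: left child of cow (depth 5)
ram: right child of pug (depth 4)
dog: right child of cow (depth 5)
rat: right child of ram (depth 5)

Delete jay (two children — replace with in-order successor).
After deletion, path to rat: bat → bee → koi → pug → ram → rat.

5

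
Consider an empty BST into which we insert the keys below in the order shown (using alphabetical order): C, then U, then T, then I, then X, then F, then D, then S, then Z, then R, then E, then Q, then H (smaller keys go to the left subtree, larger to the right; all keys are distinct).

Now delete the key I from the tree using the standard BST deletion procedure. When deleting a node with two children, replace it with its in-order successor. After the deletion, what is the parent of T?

U

Resulting structure (node: left, right):
  C: L=–, R=U
  U: L=T, R=X
  T: L=I, R=–
  I: L=F, R=S
  X: L=–, R=Z
  F: L=D, R=H
  D: L=–, R=E
  S: L=R, R=–
  Z: L=–, R=–
  R: L=Q, R=–
  E: L=–, R=–
  Q: L=–, R=–
  H: L=–, R=–

Delete I (two children — replace with in-order successor).
After deletion, T's parent is U.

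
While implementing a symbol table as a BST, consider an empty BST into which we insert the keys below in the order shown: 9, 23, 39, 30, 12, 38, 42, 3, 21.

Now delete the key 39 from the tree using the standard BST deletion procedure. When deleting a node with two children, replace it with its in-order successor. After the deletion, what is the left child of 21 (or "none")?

Insert 9: tree is empty, so 9 becomes the root.
Insert 23: 23 > 9 → go right. Place as right child of 9.
Insert 39: 39 > 9 → go right; 39 > 23 → go right. Place as right child of 23.
Insert 30: 30 > 9 → go right; 30 > 23 → go right; 30 < 39 → go left. Place as left child of 39.
Insert 12: 12 > 9 → go right; 12 < 23 → go left. Place as left child of 23.
Insert 38: 38 > 9 → go right; 38 > 23 → go right; 38 < 39 → go left; 38 > 30 → go right. Place as right child of 30.
Insert 42: 42 > 9 → go right; 42 > 23 → go right; 42 > 39 → go right. Place as right child of 39.
Insert 3: 3 < 9 → go left. Place as left child of 9.
Insert 21: 21 > 9 → go right; 21 < 23 → go left; 21 > 12 → go right. Place as right child of 12.

Delete 39 (two children — replace with in-order successor).
After deletion, 21's left child: none.

none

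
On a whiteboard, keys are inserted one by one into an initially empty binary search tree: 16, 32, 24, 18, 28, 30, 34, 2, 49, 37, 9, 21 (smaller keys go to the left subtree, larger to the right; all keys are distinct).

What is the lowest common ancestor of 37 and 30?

32

16: root
32: right child of 16 (depth 1)
24: left child of 32 (depth 2)
18: left child of 24 (depth 3)
28: right child of 24 (depth 3)
30: right child of 28 (depth 4)
34: right child of 32 (depth 2)
2: left child of 16 (depth 1)
49: right child of 34 (depth 3)
37: left child of 49 (depth 4)
9: right child of 2 (depth 2)
21: right child of 18 (depth 4)

Path to 37: 16 → 32 → 34 → 49 → 37
Path to 30: 16 → 32 → 24 → 28 → 30
The paths share a prefix ending at 32, then split left and right.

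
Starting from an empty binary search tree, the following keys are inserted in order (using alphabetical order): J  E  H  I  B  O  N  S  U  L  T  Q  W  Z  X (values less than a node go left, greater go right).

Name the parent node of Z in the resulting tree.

W

Insert J: tree is empty, so J becomes the root.
Insert E: E < J → go left. Place as left child of J.
Insert H: H < J → go left; H > E → go right. Place as right child of E.
Insert I: I < J → go left; I > E → go right; I > H → go right. Place as right child of H.
Insert B: B < J → go left; B < E → go left. Place as left child of E.
Insert O: O > J → go right. Place as right child of J.
Insert N: N > J → go right; N < O → go left. Place as left child of O.
Insert S: S > J → go right; S > O → go right. Place as right child of O.
Insert U: U > J → go right; U > O → go right; U > S → go right. Place as right child of S.
Insert L: L > J → go right; L < O → go left; L < N → go left. Place as left child of N.
Insert T: T > J → go right; T > O → go right; T > S → go right; T < U → go left. Place as left child of U.
Insert Q: Q > J → go right; Q > O → go right; Q < S → go left. Place as left child of S.
Insert W: W > J → go right; W > O → go right; W > S → go right; W > U → go right. Place as right child of U.
Insert Z: Z > J → go right; Z > O → go right; Z > S → go right; Z > U → go right; Z > W → go right. Place as right child of W.
Insert X: X > J → go right; X > O → go right; X > S → go right; X > U → go right; X > W → go right; X < Z → go left. Place as left child of Z.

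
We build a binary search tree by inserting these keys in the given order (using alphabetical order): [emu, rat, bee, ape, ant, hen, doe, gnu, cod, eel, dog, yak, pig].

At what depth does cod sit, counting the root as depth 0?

3

Insert emu: tree is empty, so emu becomes the root.
Insert rat: rat > emu → go right. Place as right child of emu.
Insert bee: bee < emu → go left. Place as left child of emu.
Insert ape: ape < emu → go left; ape < bee → go left. Place as left child of bee.
Insert ant: ant < emu → go left; ant < bee → go left; ant < ape → go left. Place as left child of ape.
Insert hen: hen > emu → go right; hen < rat → go left. Place as left child of rat.
Insert doe: doe < emu → go left; doe > bee → go right. Place as right child of bee.
Insert gnu: gnu > emu → go right; gnu < rat → go left; gnu < hen → go left. Place as left child of hen.
Insert cod: cod < emu → go left; cod > bee → go right; cod < doe → go left. Place as left child of doe.
Insert eel: eel < emu → go left; eel > bee → go right; eel > doe → go right. Place as right child of doe.
Insert dog: dog < emu → go left; dog > bee → go right; dog > doe → go right; dog < eel → go left. Place as left child of eel.
Insert yak: yak > emu → go right; yak > rat → go right. Place as right child of rat.
Insert pig: pig > emu → go right; pig < rat → go left; pig > hen → go right. Place as right child of hen.

Path to cod: emu → bee → doe → cod, which is 3 edges.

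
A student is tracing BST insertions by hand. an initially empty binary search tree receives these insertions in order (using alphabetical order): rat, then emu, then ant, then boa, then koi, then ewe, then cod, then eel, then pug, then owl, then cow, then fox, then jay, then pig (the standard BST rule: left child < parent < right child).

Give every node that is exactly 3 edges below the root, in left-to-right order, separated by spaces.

boa ewe pug

Resulting structure (node: left, right):
  rat: L=emu, R=–
  emu: L=ant, R=koi
  ant: L=–, R=boa
  boa: L=–, R=cod
  koi: L=ewe, R=pug
  ewe: L=–, R=fox
  cod: L=–, R=eel
  eel: L=cow, R=–
  pug: L=owl, R=–
  owl: L=–, R=pig
  cow: L=–, R=–
  fox: L=–, R=jay
  jay: L=–, R=–
  pig: L=–, R=–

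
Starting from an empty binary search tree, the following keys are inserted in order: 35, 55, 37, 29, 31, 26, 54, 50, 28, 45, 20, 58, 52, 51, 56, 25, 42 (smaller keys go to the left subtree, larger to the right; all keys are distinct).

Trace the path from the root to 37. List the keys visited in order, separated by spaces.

35 55 37

Insert 35: tree is empty, so 35 becomes the root.
Insert 55: 55 > 35 → go right. Place as right child of 35.
Insert 37: 37 > 35 → go right; 37 < 55 → go left. Place as left child of 55.
Insert 29: 29 < 35 → go left. Place as left child of 35.
Insert 31: 31 < 35 → go left; 31 > 29 → go right. Place as right child of 29.
Insert 26: 26 < 35 → go left; 26 < 29 → go left. Place as left child of 29.
Insert 54: 54 > 35 → go right; 54 < 55 → go left; 54 > 37 → go right. Place as right child of 37.
Insert 50: 50 > 35 → go right; 50 < 55 → go left; 50 > 37 → go right; 50 < 54 → go left. Place as left child of 54.
Insert 28: 28 < 35 → go left; 28 < 29 → go left; 28 > 26 → go right. Place as right child of 26.
Insert 45: 45 > 35 → go right; 45 < 55 → go left; 45 > 37 → go right; 45 < 54 → go left; 45 < 50 → go left. Place as left child of 50.
Insert 20: 20 < 35 → go left; 20 < 29 → go left; 20 < 26 → go left. Place as left child of 26.
Insert 58: 58 > 35 → go right; 58 > 55 → go right. Place as right child of 55.
Insert 52: 52 > 35 → go right; 52 < 55 → go left; 52 > 37 → go right; 52 < 54 → go left; 52 > 50 → go right. Place as right child of 50.
Insert 51: 51 > 35 → go right; 51 < 55 → go left; 51 > 37 → go right; 51 < 54 → go left; 51 > 50 → go right; 51 < 52 → go left. Place as left child of 52.
Insert 56: 56 > 35 → go right; 56 > 55 → go right; 56 < 58 → go left. Place as left child of 58.
Insert 25: 25 < 35 → go left; 25 < 29 → go left; 25 < 26 → go left; 25 > 20 → go right. Place as right child of 20.
Insert 42: 42 > 35 → go right; 42 < 55 → go left; 42 > 37 → go right; 42 < 54 → go left; 42 < 50 → go left; 42 < 45 → go left. Place as left child of 45.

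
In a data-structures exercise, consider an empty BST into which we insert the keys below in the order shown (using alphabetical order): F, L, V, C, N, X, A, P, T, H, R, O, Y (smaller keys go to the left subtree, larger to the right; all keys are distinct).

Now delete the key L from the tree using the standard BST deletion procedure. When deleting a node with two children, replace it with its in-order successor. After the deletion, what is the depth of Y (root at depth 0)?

4

Insert F: tree is empty, so F becomes the root.
Insert L: L > F → go right. Place as right child of F.
Insert V: V > F → go right; V > L → go right. Place as right child of L.
Insert C: C < F → go left. Place as left child of F.
Insert N: N > F → go right; N > L → go right; N < V → go left. Place as left child of V.
Insert X: X > F → go right; X > L → go right; X > V → go right. Place as right child of V.
Insert A: A < F → go left; A < C → go left. Place as left child of C.
Insert P: P > F → go right; P > L → go right; P < V → go left; P > N → go right. Place as right child of N.
Insert T: T > F → go right; T > L → go right; T < V → go left; T > N → go right; T > P → go right. Place as right child of P.
Insert H: H > F → go right; H < L → go left. Place as left child of L.
Insert R: R > F → go right; R > L → go right; R < V → go left; R > N → go right; R > P → go right; R < T → go left. Place as left child of T.
Insert O: O > F → go right; O > L → go right; O < V → go left; O > N → go right; O < P → go left. Place as left child of P.
Insert Y: Y > F → go right; Y > L → go right; Y > V → go right; Y > X → go right. Place as right child of X.

Delete L (two children — replace with in-order successor).
After deletion, path to Y: F → N → V → X → Y.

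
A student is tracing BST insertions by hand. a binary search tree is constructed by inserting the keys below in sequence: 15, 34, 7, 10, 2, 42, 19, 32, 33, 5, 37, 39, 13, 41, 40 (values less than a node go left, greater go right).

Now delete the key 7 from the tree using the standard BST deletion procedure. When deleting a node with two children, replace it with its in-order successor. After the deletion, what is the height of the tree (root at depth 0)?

Insert 15: tree is empty, so 15 becomes the root.
Insert 34: 34 > 15 → go right. Place as right child of 15.
Insert 7: 7 < 15 → go left. Place as left child of 15.
Insert 10: 10 < 15 → go left; 10 > 7 → go right. Place as right child of 7.
Insert 2: 2 < 15 → go left; 2 < 7 → go left. Place as left child of 7.
Insert 42: 42 > 15 → go right; 42 > 34 → go right. Place as right child of 34.
Insert 19: 19 > 15 → go right; 19 < 34 → go left. Place as left child of 34.
Insert 32: 32 > 15 → go right; 32 < 34 → go left; 32 > 19 → go right. Place as right child of 19.
Insert 33: 33 > 15 → go right; 33 < 34 → go left; 33 > 19 → go right; 33 > 32 → go right. Place as right child of 32.
Insert 5: 5 < 15 → go left; 5 < 7 → go left; 5 > 2 → go right. Place as right child of 2.
Insert 37: 37 > 15 → go right; 37 > 34 → go right; 37 < 42 → go left. Place as left child of 42.
Insert 39: 39 > 15 → go right; 39 > 34 → go right; 39 < 42 → go left; 39 > 37 → go right. Place as right child of 37.
Insert 13: 13 < 15 → go left; 13 > 7 → go right; 13 > 10 → go right. Place as right child of 10.
Insert 41: 41 > 15 → go right; 41 > 34 → go right; 41 < 42 → go left; 41 > 37 → go right; 41 > 39 → go right. Place as right child of 39.
Insert 40: 40 > 15 → go right; 40 > 34 → go right; 40 < 42 → go left; 40 > 37 → go right; 40 > 39 → go right; 40 < 41 → go left. Place as left child of 41.

Delete 7 (two children — replace with in-order successor).
After deletion, deepest node is 40 at depth 6.

6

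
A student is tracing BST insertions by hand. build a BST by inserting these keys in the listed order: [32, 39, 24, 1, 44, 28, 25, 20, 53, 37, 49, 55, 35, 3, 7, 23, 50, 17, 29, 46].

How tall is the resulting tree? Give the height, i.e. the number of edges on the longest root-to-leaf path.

6

Resulting structure (node: left, right):
  32: L=24, R=39
  39: L=37, R=44
  24: L=1, R=28
  1: L=–, R=20
  44: L=–, R=53
  28: L=25, R=29
  25: L=–, R=–
  20: L=3, R=23
  53: L=49, R=55
  37: L=35, R=–
  49: L=46, R=50
  55: L=–, R=–
  35: L=–, R=–
  3: L=–, R=7
  7: L=–, R=17
  23: L=–, R=–
  50: L=–, R=–
  17: L=–, R=–
  29: L=–, R=–
  46: L=–, R=–

The deepest node is 17 at depth 6.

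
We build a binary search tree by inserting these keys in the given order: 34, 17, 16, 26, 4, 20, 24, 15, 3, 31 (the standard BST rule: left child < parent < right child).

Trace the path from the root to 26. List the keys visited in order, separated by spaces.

34 17 26

Resulting structure (node: left, right):
  34: L=17, R=–
  17: L=16, R=26
  16: L=4, R=–
  26: L=20, R=31
  4: L=3, R=15
  20: L=–, R=24
  24: L=–, R=–
  15: L=–, R=–
  3: L=–, R=–
  31: L=–, R=–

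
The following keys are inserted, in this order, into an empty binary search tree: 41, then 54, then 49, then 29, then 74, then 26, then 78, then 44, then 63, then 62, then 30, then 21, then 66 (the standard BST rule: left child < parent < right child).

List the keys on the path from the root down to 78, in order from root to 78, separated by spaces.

41: root
54: right child of 41 (depth 1)
49: left child of 54 (depth 2)
29: left child of 41 (depth 1)
74: right child of 54 (depth 2)
26: left child of 29 (depth 2)
78: right child of 74 (depth 3)
44: left child of 49 (depth 3)
63: left child of 74 (depth 3)
62: left child of 63 (depth 4)
30: right child of 29 (depth 2)
21: left child of 26 (depth 3)
66: right child of 63 (depth 4)

41 54 74 78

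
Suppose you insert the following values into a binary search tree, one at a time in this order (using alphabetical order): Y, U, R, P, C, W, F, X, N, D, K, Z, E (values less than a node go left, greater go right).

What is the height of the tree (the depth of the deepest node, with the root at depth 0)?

Insert Y: tree is empty, so Y becomes the root.
Insert U: U < Y → go left. Place as left child of Y.
Insert R: R < Y → go left; R < U → go left. Place as left child of U.
Insert P: P < Y → go left; P < U → go left; P < R → go left. Place as left child of R.
Insert C: C < Y → go left; C < U → go left; C < R → go left; C < P → go left. Place as left child of P.
Insert W: W < Y → go left; W > U → go right. Place as right child of U.
Insert F: F < Y → go left; F < U → go left; F < R → go left; F < P → go left; F > C → go right. Place as right child of C.
Insert X: X < Y → go left; X > U → go right; X > W → go right. Place as right child of W.
Insert N: N < Y → go left; N < U → go left; N < R → go left; N < P → go left; N > C → go right; N > F → go right. Place as right child of F.
Insert D: D < Y → go left; D < U → go left; D < R → go left; D < P → go left; D > C → go right; D < F → go left. Place as left child of F.
Insert K: K < Y → go left; K < U → go left; K < R → go left; K < P → go left; K > C → go right; K > F → go right; K < N → go left. Place as left child of N.
Insert Z: Z > Y → go right. Place as right child of Y.
Insert E: E < Y → go left; E < U → go left; E < R → go left; E < P → go left; E > C → go right; E < F → go left; E > D → go right. Place as right child of D.

The deepest node is K at depth 7.

7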